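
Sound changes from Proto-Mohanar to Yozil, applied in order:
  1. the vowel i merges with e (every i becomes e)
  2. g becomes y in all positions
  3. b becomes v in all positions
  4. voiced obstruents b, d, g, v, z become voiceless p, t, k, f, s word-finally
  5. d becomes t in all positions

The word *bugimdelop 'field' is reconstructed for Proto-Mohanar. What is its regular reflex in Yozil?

vuyemtelop

Yozil: *bugimdelop > bugemdelop > buyemdelop > vuyemdelop > vuyemtelop  (by vowel merger, unconditioned shift, unconditioned shift, unconditioned shift)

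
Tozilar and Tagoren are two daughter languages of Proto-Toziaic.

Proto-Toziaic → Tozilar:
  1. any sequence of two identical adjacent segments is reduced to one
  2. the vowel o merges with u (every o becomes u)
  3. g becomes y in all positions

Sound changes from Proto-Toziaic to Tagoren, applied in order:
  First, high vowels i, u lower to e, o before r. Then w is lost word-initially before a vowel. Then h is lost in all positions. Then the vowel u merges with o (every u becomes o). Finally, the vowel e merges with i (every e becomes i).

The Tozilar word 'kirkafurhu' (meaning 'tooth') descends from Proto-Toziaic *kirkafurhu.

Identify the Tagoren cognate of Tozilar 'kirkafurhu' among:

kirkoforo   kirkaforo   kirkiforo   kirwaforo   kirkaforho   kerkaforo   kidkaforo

Tagoren: start from *kirkafurhu.
  rule 1 (pre-rhotic lowering): kirkafurhu → kerkaforhu
  rule 2: no change — kerkaforhu
  rule 3 (h-loss): kerkaforhu → kerkaforu
  rule 4 (vowel merger): kerkaforu → kerkaforo
  rule 5 (vowel merger): kerkaforo → kirkaforo
  ⇒ Tagoren kirkaforo

kirkaforo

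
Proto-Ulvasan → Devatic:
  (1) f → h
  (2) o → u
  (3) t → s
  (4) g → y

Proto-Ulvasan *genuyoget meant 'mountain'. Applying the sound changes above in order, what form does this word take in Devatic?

yenuyuyes

Devatic: *genuyoget > genuyuget > genuyuges > yenuyuyes  (by vowel merger, unconditioned shift, unconditioned shift)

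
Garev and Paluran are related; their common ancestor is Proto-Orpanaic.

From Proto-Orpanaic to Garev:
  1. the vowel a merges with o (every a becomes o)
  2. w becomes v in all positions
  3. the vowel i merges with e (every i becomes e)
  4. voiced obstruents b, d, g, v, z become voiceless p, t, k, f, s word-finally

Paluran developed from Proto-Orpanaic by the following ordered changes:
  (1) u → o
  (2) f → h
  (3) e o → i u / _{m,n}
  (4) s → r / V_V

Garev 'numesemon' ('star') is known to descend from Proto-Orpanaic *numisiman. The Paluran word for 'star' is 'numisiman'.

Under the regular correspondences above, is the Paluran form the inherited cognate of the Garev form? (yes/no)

Derive the expected Paluran reflex of *numisiman:
Paluran: *numisiman
  numisiman → nomisiman   [vowel merger]
  nomisiman (rule 2 does not apply)
  nomisiman → numisiman   [pre-nasal raising]
  numisiman → numiriman   [rhotacism]
  giving Paluran numiriman.
The regular Paluran reflex would be 'numiriman', but the attested form is 'numisiman'. The correspondence is irregular, so they are not cognates (the Paluran form has a different source).

no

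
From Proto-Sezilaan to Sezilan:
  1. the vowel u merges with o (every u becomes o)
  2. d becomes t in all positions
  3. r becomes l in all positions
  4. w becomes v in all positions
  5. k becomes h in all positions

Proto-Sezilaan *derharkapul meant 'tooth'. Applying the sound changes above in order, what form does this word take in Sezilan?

Sezilan: *derharkapul > derharkapol > terharkapol > telhalkapol > telhalhapol  (by vowel merger, unconditioned shift, unconditioned shift, unconditioned shift)

telhalhapol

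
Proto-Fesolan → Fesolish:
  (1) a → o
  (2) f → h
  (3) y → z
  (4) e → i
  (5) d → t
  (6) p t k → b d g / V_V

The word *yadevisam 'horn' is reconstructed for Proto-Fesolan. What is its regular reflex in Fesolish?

Fesolish: start from *yadevisam.
  rule 1 (vowel merger): yadevisam → yodevisom
  rule 2: no change — yodevisom
  rule 3 (unconditioned shift): yodevisom → zodevisom
  rule 4 (vowel merger): zodevisom → zodivisom
  rule 5 (unconditioned shift): zodivisom → zotivisom
  rule 6 (intervocalic voicing): zotivisom → zodivisom
  ⇒ Fesolish zodivisom

zodivisom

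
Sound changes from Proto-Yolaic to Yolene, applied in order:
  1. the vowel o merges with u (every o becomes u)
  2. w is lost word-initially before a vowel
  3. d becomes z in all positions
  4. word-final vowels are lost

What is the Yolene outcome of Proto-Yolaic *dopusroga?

zupusrug

Yolene: *dopusroga
  dopusroga → dupusruga   [vowel merger]
  dupusruga (rule 2 does not apply)
  dupusruga → zupusruga   [unconditioned shift]
  zupusruga → zupusrug   [apocope]
  giving Yolene zupusrug.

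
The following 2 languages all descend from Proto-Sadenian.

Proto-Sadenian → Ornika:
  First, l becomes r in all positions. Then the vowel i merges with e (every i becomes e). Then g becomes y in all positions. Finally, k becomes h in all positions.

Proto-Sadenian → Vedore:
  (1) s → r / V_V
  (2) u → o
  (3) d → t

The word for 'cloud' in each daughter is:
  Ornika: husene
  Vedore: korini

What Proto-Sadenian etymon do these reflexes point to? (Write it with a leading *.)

*kusini

Position 3: Ornika has s, Vedore has r. Ornika preserves s here (none of its changes turn any other segment into s), so the proto-segment is *s.
Position 2: Ornika has u, Vedore has o. Ornika preserves u here (none of its changes turn any other segment into u), so the proto-segment is *u.
Verify the candidate proto-form against each daughter:
Ornika: start from *kusini.
  rule 1: no change — kusini
  rule 2 (vowel merger): kusini → kusene
  rule 3: no change — kusene
  rule 4 (unconditioned shift): kusene → husene
  ⇒ Ornika husene
Vedore: *kusini
  kusini → kurini   [rhotacism]
  kurini → korini   [vowel merger]
  korini (rule 3 does not apply)
  giving Vedore korini.
*kusini is the unique common source.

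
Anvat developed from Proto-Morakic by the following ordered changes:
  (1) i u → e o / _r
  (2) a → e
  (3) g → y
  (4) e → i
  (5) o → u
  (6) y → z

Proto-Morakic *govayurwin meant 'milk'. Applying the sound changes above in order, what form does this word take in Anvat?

zuvizurwin

Anvat: start from *govayurwin.
  rule 1 (pre-rhotic lowering): govayurwin → govayorwin
  rule 2 (vowel merger): govayorwin → goveyorwin
  rule 3 (unconditioned shift): goveyorwin → yoveyorwin
  rule 4 (vowel merger): yoveyorwin → yoviyorwin
  rule 5 (vowel merger): yoviyorwin → yuviyurwin
  rule 6 (unconditioned shift): yuviyurwin → zuvizurwin
  ⇒ Anvat zuvizurwin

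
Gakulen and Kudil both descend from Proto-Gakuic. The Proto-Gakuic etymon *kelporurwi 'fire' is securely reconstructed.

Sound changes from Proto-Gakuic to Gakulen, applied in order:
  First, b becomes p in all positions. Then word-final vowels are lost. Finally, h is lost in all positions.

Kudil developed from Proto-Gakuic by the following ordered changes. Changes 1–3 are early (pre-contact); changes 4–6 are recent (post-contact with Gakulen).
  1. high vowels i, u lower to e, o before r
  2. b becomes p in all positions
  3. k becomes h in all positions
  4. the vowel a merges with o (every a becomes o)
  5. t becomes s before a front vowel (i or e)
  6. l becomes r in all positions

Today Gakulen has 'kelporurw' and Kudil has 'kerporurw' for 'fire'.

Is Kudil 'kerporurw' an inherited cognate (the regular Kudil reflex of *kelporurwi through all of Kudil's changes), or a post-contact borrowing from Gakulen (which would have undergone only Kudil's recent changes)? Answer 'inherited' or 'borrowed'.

borrowed

If inherited, *kelporurwi would pass through all of Kudil's changes:
Kudil: *kelporurwi
  kelporurwi → kelpororwi   [pre-rhotic lowering]
  kelpororwi (rule 2 does not apply)
  kelpororwi → helpororwi   [unconditioned shift]
  helpororwi (rule 4 does not apply)
  helpororwi (rule 5 does not apply)
  helpororwi → herpororwi   [unconditioned shift]
  giving Kudil herpororwi.
If borrowed from Gakulen 'kelporurw' after the early changes, it would undergo only the recent ones:
  rule 4 (vowel merger): no change (kelporurw)
  rule 5 (palatalisation): no change (kelporurw)
  rule 6 (unconditioned shift): kelporurw → kerporurw
  ⇒ as a loan: kerporurw
Kudil 'kerporurw' matches the loan outcome 'kerporurw', not the inherited 'herpororwi' — it skipped the early Kudil changes, so it was borrowed from Gakulen.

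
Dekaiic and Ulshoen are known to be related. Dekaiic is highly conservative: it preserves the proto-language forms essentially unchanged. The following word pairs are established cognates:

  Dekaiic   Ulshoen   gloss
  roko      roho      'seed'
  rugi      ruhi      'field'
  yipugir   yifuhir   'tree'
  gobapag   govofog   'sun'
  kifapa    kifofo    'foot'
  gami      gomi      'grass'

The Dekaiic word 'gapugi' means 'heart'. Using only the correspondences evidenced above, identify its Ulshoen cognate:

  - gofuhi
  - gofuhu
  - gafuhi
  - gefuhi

gobapag ~ govofog, kifapa ~ kifofo — Dekaiic a corresponds to Ulshoen o after a consonant, before a labial obstruent.
yipugir ~ yifuhir — Dekaiic p corresponds to Ulshoen f between vowels (before a back vowel).
rugi ~ ruhi, yipugir ~ yifuhir — Dekaiic g corresponds to Ulshoen h between vowels (before a front vowel).
Applying these to Dekaiic 'gapugi':
  gapugi → gopugi   (a→o after a consonant, before a labial obstruent)
  gopugi → gofugi   (p→f between vowels (before a back vowel))
  gofugi → gofuhi   (g→h between vowels (before a front vowel))
So the Ulshoen cognate is 'gofuhi'.

gofuhi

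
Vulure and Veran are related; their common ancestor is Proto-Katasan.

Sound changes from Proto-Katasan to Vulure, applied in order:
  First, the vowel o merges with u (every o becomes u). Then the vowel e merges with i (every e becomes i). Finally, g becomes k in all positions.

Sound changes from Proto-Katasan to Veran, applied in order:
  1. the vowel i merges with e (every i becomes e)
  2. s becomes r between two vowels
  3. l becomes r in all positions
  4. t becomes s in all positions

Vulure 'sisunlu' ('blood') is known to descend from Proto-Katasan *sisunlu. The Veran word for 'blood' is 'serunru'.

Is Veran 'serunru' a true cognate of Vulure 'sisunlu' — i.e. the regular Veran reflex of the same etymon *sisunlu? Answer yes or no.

yes

Derive the expected Veran reflex of *sisunlu:
Veran: *sisunlu
  sisunlu → sesunlu   [vowel merger]
  sesunlu → serunlu   [rhotacism]
  serunlu → serunru   [unconditioned shift]
  serunru (rule 4 does not apply)
  giving Veran serunru.
Veran 'serunru' matches the regular reflex exactly, so the pair is cognate.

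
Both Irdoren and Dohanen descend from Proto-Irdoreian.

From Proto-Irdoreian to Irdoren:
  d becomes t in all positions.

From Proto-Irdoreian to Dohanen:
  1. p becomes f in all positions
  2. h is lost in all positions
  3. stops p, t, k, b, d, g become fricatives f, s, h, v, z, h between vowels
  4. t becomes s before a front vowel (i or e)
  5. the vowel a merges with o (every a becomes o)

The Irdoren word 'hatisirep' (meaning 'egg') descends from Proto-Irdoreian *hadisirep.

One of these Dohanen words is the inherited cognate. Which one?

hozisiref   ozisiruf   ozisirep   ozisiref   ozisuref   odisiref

ozisiref

Dohanen: *hadisirep > hadisiref > adisiref > azisiref > ozisiref  (by unconditioned shift, h-loss, intervocalic lenition, vowel merger)
Among the options, 'ozisiref' alone shows every Dohanen change applied in order.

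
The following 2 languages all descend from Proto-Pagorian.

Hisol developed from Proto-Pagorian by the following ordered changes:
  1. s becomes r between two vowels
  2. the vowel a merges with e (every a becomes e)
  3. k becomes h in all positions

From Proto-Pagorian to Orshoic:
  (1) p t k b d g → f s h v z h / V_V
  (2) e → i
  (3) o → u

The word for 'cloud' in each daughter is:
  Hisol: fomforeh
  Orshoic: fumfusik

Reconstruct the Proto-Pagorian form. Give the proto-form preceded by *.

Position 8: Hisol has h, Orshoic has k. Orshoic preserves k here (none of its changes turn any other segment into k), so the proto-segment is *k.
Position 6: Hisol has r, Orshoic has s. Taking the neighbouring segments as reconstructed: Hisol r could go back to *s or *r; Orshoic s could go back to *t or *s — the one source consistent with every daughter is *s.
Position 2: Hisol has o, Orshoic has u. Hisol preserves o here (none of its changes turn any other segment into o), so the proto-segment is *o.
This points to *fomfosek. Verify forward in each daughter:
Hisol: *fomfosek
  fomfosek → fomforek   [rhotacism]
  fomforek (rule 2 does not apply)
  fomforek → fomforeh   [unconditioned shift]
  giving Hisol fomforeh.
Orshoic: *fomfosek
  fomfosek (rule 1 does not apply)
  fomfosek → fomfosik   [vowel merger]
  fomfosik → fumfusik   [vowel merger]
  giving Orshoic fumfusik.
*fomfosek is the unique common source.

*fomfosek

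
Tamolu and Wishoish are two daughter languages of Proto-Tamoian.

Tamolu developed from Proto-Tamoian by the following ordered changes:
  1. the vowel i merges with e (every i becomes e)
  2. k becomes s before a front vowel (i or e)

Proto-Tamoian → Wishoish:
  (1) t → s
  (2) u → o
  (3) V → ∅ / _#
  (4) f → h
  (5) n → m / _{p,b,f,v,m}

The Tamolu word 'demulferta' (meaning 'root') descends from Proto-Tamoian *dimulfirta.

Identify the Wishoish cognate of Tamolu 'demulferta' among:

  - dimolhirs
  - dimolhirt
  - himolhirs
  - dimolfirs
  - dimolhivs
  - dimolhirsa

Wishoish: start from *dimulfirta.
  rule 1 (unconditioned shift): dimulfirta → dimulfirsa
  rule 2 (vowel merger): dimulfirsa → dimolfirsa
  rule 3 (apocope): dimolfirsa → dimolfirs
  rule 4 (unconditioned shift): dimolfirs → dimolhirs
  rule 5: no change — dimolhirs
  ⇒ Wishoish dimolhirs

dimolhirs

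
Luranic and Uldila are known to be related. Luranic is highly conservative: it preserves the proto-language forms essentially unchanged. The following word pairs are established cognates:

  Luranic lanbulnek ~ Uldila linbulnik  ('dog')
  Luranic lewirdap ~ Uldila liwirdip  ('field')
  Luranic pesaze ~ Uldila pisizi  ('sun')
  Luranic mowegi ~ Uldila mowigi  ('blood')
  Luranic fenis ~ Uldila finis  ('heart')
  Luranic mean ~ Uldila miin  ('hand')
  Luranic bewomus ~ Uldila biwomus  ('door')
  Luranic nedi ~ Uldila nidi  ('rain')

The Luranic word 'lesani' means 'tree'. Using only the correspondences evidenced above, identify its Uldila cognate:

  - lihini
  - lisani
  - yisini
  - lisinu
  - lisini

lisini

lanbulnek ~ linbulnik, lewirdap ~ liwirdip — Luranic e corresponds to Uldila i after a consonant, before a consonant other than r, m, n, p, b, f, v.
lanbulnek ~ linbulnik — Luranic a corresponds to Uldila i after a consonant, before a nasal.
Applying these to Luranic 'lesani':
  lesani → lisani   (e→i after a consonant, before a consonant other than r, m, n, p, b, f, v)
  lisani → lisini   (a→i after a consonant, before a nasal)
So the Uldila cognate is 'lisini'.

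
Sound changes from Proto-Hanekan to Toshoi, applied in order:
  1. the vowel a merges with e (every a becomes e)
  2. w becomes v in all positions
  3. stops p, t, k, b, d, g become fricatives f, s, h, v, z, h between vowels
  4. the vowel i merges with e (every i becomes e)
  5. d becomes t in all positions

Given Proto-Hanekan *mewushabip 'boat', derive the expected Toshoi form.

mevushevep

Toshoi: *mewushabip > mewushebip > mevushebip > mevushevip > mevushevep  (by vowel merger, unconditioned shift, intervocalic lenition, vowel merger)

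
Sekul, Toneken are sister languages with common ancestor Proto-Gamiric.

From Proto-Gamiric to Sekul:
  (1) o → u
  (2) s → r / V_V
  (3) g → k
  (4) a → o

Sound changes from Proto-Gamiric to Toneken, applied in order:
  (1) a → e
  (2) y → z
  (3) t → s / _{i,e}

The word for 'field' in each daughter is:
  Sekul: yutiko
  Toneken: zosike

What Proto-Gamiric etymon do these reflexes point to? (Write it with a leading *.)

Position 6: Sekul has o, Toneken has e. In Sekul, o can only continue *a, so the proto-segment is *a.
Position 1: Sekul has y, Toneken has z. Sekul preserves y here (none of its changes turn any other segment into y), so the proto-segment is *y.
Verify the candidate proto-form against each daughter:
Sekul: *yotika
  yotika → yutika   [vowel merger]
  yutika (rule 2 does not apply)
  yutika (rule 3 does not apply)
  yutika → yutiko   [vowel merger]
  giving Sekul yutiko.
Toneken: *yotika
  yotika → yotike   [vowel merger]
  yotike → zotike   [unconditioned shift]
  zotike → zosike   [palatalisation]
  giving Toneken zosike.
Only *yotika yields all of Sekul yutiko, Toneken zosike.

*yotika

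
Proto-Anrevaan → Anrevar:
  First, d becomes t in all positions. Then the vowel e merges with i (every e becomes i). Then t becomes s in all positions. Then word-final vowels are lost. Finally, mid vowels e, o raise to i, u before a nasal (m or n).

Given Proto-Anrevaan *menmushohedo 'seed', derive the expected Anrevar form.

Anrevar: *menmushohedo
  menmushohedo → menmushoheto   [unconditioned shift]
  menmushoheto → minmushohito   [vowel merger]
  minmushohito → minmushohiso   [unconditioned shift]
  minmushohiso → minmushohis   [apocope]
  minmushohis (rule 5 does not apply)
  giving Anrevar minmushohis.

minmushohis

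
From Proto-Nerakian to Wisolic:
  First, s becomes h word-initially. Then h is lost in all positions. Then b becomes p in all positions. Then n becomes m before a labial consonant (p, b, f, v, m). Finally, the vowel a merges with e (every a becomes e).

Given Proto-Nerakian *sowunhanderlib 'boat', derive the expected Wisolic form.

Wisolic: start from *sowunhanderlib.
  rule 1 (debuccalisation): sowunhanderlib → howunhanderlib
  rule 2 (h-loss): howunhanderlib → owunanderlib
  rule 3 (unconditioned shift): owunanderlib → owunanderlip
  rule 4: no change — owunanderlip
  rule 5 (vowel merger): owunanderlip → owunenderlip
  ⇒ Wisolic owunenderlip

owunenderlip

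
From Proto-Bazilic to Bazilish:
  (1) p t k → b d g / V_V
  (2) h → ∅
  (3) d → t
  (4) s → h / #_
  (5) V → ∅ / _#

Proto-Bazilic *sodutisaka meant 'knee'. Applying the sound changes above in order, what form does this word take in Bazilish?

Bazilish: start from *sodutisaka.
  rule 1 (intervocalic voicing): sodutisaka → sodudisaga
  rule 2: no change — sodudisaga
  rule 3 (unconditioned shift): sodudisaga → sotutisaga
  rule 4 (debuccalisation): sotutisaga → hotutisaga
  rule 5 (apocope): hotutisaga → hotutisag
  ⇒ Bazilish hotutisag

hotutisag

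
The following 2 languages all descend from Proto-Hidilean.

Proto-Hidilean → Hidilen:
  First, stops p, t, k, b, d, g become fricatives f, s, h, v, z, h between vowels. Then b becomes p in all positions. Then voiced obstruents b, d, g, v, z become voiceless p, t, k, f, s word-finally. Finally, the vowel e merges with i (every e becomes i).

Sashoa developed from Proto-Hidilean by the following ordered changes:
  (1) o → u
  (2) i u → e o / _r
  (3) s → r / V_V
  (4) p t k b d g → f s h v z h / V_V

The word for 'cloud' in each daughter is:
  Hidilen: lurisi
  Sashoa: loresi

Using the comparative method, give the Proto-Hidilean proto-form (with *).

Position 5: Hidilen has s, Sashoa has s. Taking the neighbouring segments as reconstructed: Hidilen s could go back to *t or *s; Sashoa s can only go back to *t — the one source consistent with every daughter is *t.
Position 4: Hidilen has i, Sashoa has e. Taking the neighbouring segments as reconstructed: Hidilen i could go back to *e or *i; Sashoa e can only go back to *e — the one source consistent with every daughter is *e.
Position 2: Hidilen has u, Sashoa has o. Hidilen preserves u here (none of its changes turn any other segment into u), so the proto-segment is *u.
Verify the candidate proto-form against each daughter:
Hidilen: *lureti > luresi > lurisi  (by intervocalic lenition, vowel merger)
Sashoa: *lureti
  lureti (rule 1 does not apply)
  lureti → loreti   [pre-rhotic lowering]
  loreti (rule 3 does not apply)
  loreti → loresi   [intervocalic lenition]
  giving Sashoa loresi.
No other proto-form is consistent with every reflex, so the reconstruction is *lureti.

*lureti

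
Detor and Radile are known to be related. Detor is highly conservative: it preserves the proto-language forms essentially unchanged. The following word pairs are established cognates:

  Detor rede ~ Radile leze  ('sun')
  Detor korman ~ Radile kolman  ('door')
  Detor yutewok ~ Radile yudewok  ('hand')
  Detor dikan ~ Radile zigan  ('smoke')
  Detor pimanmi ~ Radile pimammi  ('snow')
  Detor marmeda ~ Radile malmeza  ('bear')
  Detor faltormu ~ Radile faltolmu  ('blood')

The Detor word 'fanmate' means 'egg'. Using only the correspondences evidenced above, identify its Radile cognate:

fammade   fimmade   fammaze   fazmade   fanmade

pimanmi ~ pimammi — Detor n corresponds to Radile m after a vowel, before a nasal.
yutewok ~ yudewok — Detor t corresponds to Radile d between vowels (before a front vowel).
Applying these to Detor 'fanmate':
  fanmate → fammate   (n→m after a vowel, before a nasal)
  fammate → fammade   (t→d between vowels (before a front vowel))
So the Radile cognate is 'fammade'.

fammade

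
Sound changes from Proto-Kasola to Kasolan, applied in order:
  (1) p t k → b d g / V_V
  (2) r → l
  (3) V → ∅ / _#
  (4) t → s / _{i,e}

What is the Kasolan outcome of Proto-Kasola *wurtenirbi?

Kasolan: *wurtenirbi
  wurtenirbi (rule 1 does not apply)
  wurtenirbi → wultenilbi   [unconditioned shift]
  wultenilbi → wultenilb   [apocope]
  wultenilb → wulsenilb   [palatalisation]
  giving Kasolan wulsenilb.

wulsenilb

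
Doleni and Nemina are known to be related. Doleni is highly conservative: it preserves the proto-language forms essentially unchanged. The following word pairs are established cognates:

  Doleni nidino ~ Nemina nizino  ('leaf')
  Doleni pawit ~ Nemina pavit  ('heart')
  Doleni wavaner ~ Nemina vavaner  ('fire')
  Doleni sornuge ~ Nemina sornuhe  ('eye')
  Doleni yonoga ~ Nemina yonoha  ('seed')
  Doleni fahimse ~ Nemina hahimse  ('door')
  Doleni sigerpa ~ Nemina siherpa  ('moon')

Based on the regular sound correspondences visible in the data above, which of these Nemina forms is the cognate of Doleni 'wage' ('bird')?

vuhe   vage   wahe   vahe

wavaner ~ vavaner — Doleni w corresponds to Nemina v word-initially before a back vowel.
sornuge ~ sornuhe, sigerpa ~ siherpa — Doleni g corresponds to Nemina h between vowels (before a front vowel).
Applying these to Doleni 'wage':
  wage → vage   (w→v word-initially before a back vowel)
  vage → vahe   (g→h between vowels (before a front vowel))
So the Nemina cognate is 'vahe'.

vahe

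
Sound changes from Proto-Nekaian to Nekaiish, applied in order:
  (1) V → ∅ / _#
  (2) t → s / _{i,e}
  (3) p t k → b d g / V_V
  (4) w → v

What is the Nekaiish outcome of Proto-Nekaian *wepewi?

vebev

Nekaiish: *wepewi > wepew > webew > vebev  (by apocope, intervocalic voicing, unconditioned shift)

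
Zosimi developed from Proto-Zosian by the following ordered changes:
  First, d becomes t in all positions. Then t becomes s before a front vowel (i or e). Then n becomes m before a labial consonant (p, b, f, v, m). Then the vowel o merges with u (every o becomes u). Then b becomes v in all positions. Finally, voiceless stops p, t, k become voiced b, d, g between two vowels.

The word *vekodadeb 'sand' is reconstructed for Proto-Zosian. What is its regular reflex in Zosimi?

Zosimi: *vekodadeb
  vekodadeb → vekotateb   [unconditioned shift]
  vekotateb → vekotaseb   [palatalisation]
  vekotaseb (rule 3 does not apply)
  vekotaseb → vekutaseb   [vowel merger]
  vekutaseb → vekutasev   [unconditioned shift]
  vekutasev → vegudasev   [intervocalic voicing]
  giving Zosimi vegudasev.

vegudasev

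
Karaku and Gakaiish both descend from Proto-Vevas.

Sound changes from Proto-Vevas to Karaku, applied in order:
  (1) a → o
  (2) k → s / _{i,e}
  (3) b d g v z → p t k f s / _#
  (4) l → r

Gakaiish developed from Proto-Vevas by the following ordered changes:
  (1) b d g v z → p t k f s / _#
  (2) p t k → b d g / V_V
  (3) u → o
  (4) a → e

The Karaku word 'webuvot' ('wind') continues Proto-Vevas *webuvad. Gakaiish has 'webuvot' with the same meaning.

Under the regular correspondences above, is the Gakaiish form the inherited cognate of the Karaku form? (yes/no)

Derive the expected Gakaiish reflex of *webuvad:
Gakaiish: *webuvad
  webuvad → webuvat   [final devoicing]
  webuvat (rule 2 does not apply)
  webuvat → webovat   [vowel merger]
  webovat → webovet   [vowel merger]
  giving Gakaiish webovet.
The regular Gakaiish reflex would be 'webovet', but the attested form is 'webuvot'. The correspondence is irregular, so they are not cognates (the Gakaiish form has a different source).

no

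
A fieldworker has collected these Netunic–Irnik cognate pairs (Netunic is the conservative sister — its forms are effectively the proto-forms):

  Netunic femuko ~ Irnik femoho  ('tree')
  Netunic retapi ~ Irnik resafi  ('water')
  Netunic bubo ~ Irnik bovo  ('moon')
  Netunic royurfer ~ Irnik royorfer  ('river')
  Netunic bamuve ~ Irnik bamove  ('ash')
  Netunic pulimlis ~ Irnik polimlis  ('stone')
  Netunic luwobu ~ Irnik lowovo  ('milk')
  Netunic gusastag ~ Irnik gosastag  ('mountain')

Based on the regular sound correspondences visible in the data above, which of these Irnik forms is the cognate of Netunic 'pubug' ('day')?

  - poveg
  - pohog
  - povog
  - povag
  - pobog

povog

bubo ~ bovo — Netunic u corresponds to Irnik o after a consonant, before a labial obstruent.
luwobu ~ lowovo — Netunic b corresponds to Irnik v between vowels (before a back vowel).
femuko ~ femoho, pulimlis ~ polimlis — Netunic u corresponds to Irnik o after a consonant, before a consonant other than r, m, n, p, b, f, v.
Applying these to Netunic 'pubug':
  pubug → pobug   (u→o after a consonant, before a labial obstruent)
  pobug → povug   (b→v between vowels (before a back vowel))
  povug → povog   (u→o after a consonant, before a consonant other than r, m, n, p, b, f, v)
So the Irnik cognate is 'povog'.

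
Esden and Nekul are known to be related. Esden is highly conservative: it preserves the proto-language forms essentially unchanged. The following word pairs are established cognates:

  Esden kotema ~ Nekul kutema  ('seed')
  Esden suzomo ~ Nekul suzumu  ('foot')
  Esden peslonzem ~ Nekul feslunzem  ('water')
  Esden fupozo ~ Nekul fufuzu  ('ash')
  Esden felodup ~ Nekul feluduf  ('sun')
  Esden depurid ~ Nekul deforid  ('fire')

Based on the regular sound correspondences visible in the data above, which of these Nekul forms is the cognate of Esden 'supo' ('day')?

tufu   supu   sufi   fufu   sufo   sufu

sufu

fupozo ~ fufuzu — Esden p corresponds to Nekul f between vowels (before a back vowel).
suzomo ~ suzumu, fupozo ~ fufuzu — Esden o corresponds to Nekul u word-finally.
Applying these to Esden 'supo':
  supo → sufo   (p→f between vowels (before a back vowel))
  sufo → sufu   (o→u word-finally)
So the Nekul cognate is 'sufu'.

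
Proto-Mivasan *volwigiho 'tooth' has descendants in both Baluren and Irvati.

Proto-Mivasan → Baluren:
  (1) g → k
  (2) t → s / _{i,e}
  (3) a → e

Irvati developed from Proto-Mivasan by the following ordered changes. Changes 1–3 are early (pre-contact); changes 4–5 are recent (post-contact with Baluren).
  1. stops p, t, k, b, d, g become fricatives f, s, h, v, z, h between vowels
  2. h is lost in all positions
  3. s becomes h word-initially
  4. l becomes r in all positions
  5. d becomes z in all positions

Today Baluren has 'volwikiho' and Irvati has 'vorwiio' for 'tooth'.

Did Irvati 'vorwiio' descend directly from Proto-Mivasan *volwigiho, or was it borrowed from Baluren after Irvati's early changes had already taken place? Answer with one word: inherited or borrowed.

inherited

If inherited, *volwigiho would pass through all of Irvati's changes:
Irvati: start from *volwigiho.
  rule 1 (intervocalic lenition): volwigiho → volwihiho
  rule 2 (h-loss): volwihiho → volwiio
  rule 3: no change — volwiio
  rule 4 (unconditioned shift): volwiio → vorwiio
  rule 5: no change — vorwiio
  ⇒ Irvati vorwiio
If borrowed from Baluren 'volwikiho' after the early changes, it would undergo only the recent ones:
  rule 4 (unconditioned shift): volwikiho → vorwikiho
  rule 5 (unconditioned shift): no change (vorwikiho)
  ⇒ as a loan: vorwikiho
Irvati 'vorwiio' matches the inherited outcome exactly, so it is an inherited cognate, not a loan.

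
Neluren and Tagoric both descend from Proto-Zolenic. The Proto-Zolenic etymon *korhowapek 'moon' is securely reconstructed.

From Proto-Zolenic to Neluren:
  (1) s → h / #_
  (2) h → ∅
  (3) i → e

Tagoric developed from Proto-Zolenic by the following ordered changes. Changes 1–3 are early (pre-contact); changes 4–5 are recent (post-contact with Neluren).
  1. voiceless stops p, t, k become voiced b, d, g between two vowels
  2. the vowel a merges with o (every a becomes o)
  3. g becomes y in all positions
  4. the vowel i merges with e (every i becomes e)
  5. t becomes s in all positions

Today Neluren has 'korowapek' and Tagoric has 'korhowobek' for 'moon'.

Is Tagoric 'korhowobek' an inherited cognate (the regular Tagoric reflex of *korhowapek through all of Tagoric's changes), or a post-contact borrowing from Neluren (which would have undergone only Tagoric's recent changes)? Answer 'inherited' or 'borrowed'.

If inherited, *korhowapek would pass through all of Tagoric's changes:
Tagoric: *korhowapek
  korhowapek → korhowabek   [intervocalic voicing]
  korhowabek → korhowobek   [vowel merger]
  korhowobek (rule 3 does not apply)
  korhowobek (rule 4 does not apply)
  korhowobek (rule 5 does not apply)
  giving Tagoric korhowobek.
If borrowed from Neluren 'korowapek' after the early changes, it would undergo only the recent ones:
  rule 4 (vowel merger): no change (korowapek)
  rule 5 (unconditioned shift): no change (korowapek)
  ⇒ as a loan: korowapek
Tagoric 'korhowobek' matches the inherited outcome exactly, so it is an inherited cognate, not a loan.

inherited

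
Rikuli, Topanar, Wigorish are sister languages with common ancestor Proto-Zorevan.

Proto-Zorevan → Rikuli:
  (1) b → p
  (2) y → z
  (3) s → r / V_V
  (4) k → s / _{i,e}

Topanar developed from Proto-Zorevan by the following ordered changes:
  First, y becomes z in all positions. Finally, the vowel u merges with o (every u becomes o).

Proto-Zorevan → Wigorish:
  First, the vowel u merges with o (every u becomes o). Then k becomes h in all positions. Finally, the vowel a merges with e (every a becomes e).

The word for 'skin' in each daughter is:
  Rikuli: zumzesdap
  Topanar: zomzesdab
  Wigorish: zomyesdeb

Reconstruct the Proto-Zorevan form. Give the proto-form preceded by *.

Position 2: Rikuli has u, Topanar has o, Wigorish has o. Rikuli preserves u here (none of its changes turn any other segment into u), so the proto-segment is *u.
Position 9: Rikuli has p, Topanar has b, Wigorish has b. Topanar preserves b here (none of its changes turn any other segment into b), so the proto-segment is *b.
Verify the candidate proto-form against each daughter:
Rikuli: *zumyesdab
  zumyesdab → zumyesdap   [unconditioned shift]
  zumyesdap → zumzesdap   [unconditioned shift]
  zumzesdap (rule 3 does not apply)
  zumzesdap (rule 4 does not apply)
  giving Rikuli zumzesdap.
Topanar: start from *zumyesdab.
  rule 1 (unconditioned shift): zumyesdab → zumzesdab
  rule 2 (vowel merger): zumzesdab → zomzesdab
  ⇒ Topanar zomzesdab
Wigorish: *zumyesdab > zomyesdab > zomyesdeb  (by vowel merger, vowel merger)
Only *zumyesdab yields all of Rikuli zumzesdap, Topanar zomzesdab, Wigorish zomyesdeb.

*zumyesdab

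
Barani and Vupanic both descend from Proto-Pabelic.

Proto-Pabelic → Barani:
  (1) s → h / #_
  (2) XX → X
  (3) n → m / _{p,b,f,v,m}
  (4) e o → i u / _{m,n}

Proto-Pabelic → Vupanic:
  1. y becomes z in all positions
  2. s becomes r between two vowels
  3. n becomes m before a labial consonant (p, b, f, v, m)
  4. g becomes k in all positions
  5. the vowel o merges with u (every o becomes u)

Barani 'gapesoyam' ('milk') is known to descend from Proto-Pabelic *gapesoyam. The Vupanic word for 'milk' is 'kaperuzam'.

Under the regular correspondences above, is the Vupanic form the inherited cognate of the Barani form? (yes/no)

Derive the expected Vupanic reflex of *gapesoyam:
Vupanic: *gapesoyam
  gapesoyam → gapesozam   [unconditioned shift]
  gapesozam → gaperozam   [rhotacism]
  gaperozam (rule 3 does not apply)
  gaperozam → kaperozam   [unconditioned shift]
  kaperozam → kaperuzam   [vowel merger]
  giving Vupanic kaperuzam.
Vupanic 'kaperuzam' matches the regular reflex exactly, so the pair is cognate.

yes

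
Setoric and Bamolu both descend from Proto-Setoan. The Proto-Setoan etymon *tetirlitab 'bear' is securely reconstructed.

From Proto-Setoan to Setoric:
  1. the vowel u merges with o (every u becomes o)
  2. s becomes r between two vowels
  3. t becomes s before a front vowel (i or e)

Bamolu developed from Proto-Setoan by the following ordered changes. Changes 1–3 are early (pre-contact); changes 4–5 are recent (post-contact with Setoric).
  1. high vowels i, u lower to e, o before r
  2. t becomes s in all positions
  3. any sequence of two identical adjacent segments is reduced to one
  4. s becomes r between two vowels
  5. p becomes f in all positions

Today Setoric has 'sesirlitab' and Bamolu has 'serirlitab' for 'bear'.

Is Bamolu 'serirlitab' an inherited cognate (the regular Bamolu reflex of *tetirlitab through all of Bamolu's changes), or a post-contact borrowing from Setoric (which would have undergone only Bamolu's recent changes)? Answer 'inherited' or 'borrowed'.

If inherited, *tetirlitab would pass through all of Bamolu's changes:
Bamolu: *tetirlitab
  tetirlitab → teterlitab   [pre-rhotic lowering]
  teterlitab → seserlisab   [unconditioned shift]
  seserlisab (rule 3 does not apply)
  seserlisab → sererlirab   [rhotacism]
  sererlirab (rule 5 does not apply)
  giving Bamolu sererlirab.
If borrowed from Setoric 'sesirlitab' after the early changes, it would undergo only the recent ones:
  rule 4 (rhotacism): sesirlitab → serirlitab
  rule 5 (unconditioned shift): no change (serirlitab)
  ⇒ as a loan: serirlitab
Bamolu 'serirlitab' matches the loan outcome 'serirlitab', not the inherited 'sererlirab' — it skipped the early Bamolu changes, so it was borrowed from Setoric.

borrowed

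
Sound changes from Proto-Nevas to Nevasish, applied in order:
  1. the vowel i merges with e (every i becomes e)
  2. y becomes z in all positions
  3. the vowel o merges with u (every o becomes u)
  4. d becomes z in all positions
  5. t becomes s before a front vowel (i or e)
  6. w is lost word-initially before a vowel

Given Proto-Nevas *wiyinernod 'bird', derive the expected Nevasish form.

ezenernuz

Nevasish: *wiyinernod
  wiyinernod → weyenernod   [vowel merger]
  weyenernod → wezenernod   [unconditioned shift]
  wezenernod → wezenernud   [vowel merger]
  wezenernud → wezenernuz   [unconditioned shift]
  wezenernuz (rule 5 does not apply)
  wezenernuz → ezenernuz   [glide loss]
  giving Nevasish ezenernuz.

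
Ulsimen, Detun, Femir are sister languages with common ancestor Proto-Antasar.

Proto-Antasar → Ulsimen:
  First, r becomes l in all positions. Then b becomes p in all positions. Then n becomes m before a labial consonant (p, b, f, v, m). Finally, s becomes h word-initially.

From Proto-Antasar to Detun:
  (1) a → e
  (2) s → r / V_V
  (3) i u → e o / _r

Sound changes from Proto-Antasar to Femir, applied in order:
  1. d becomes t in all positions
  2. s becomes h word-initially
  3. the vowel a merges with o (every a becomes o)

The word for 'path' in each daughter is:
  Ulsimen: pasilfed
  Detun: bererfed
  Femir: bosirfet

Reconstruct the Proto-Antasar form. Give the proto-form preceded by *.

*basirfed

Position 4: Ulsimen has i, Detun has e, Femir has i. Ulsimen preserves i here (none of its changes turn any other segment into i), so the proto-segment is *i.
Position 8: Ulsimen has d, Detun has d, Femir has t. Ulsimen preserves d here (none of its changes turn any other segment into d), so the proto-segment is *d.
Position 3: Ulsimen has s, Detun has r, Femir has s. Ulsimen preserves s here (none of its changes turn any other segment into s), so the proto-segment is *s.
Continuing position by position gives *basirfed; check it forward:
Ulsimen: *basirfed > basilfed > pasilfed  (by unconditioned shift, unconditioned shift)
Detun: *basirfed
  basirfed → besirfed   [vowel merger]
  besirfed → berirfed   [rhotacism]
  berirfed → bererfed   [pre-rhotic lowering]
  giving Detun bererfed.
Femir: *basirfed
  basirfed → basirfet   [unconditioned shift]
  basirfet (rule 2 does not apply)
  basirfet → bosirfet   [vowel merger]
  giving Femir bosirfet.
*basirfed is the unique common source.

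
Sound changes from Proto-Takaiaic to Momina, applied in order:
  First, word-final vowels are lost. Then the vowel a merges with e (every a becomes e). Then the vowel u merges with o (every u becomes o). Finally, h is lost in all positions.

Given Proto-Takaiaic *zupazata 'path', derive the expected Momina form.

Momina: *zupazata
  zupazata → zupazat   [apocope]
  zupazat → zupezet   [vowel merger]
  zupezet → zopezet   [vowel merger]
  zopezet (rule 4 does not apply)
  giving Momina zopezet.

zopezet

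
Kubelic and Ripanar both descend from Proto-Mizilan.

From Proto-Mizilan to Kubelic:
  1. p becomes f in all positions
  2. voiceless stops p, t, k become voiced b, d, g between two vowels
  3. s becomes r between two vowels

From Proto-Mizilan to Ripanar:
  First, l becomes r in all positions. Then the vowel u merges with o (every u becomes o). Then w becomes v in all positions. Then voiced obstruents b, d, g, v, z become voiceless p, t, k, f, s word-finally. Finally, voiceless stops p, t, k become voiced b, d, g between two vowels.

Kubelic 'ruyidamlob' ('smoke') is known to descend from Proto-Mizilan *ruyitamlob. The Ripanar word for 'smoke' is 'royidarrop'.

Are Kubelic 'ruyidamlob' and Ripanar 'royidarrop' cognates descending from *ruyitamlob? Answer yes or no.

Derive the expected Ripanar reflex of *ruyitamlob:
Ripanar: start from *ruyitamlob.
  rule 1 (unconditioned shift): ruyitamlob → ruyitamrob
  rule 2 (vowel merger): ruyitamrob → royitamrob
  rule 3: no change — royitamrob
  rule 4 (final devoicing): royitamrob → royitamrop
  rule 5 (intervocalic voicing): royitamrop → royidamrop
  ⇒ Ripanar royidamrop
The regular Ripanar reflex would be 'royidamrop', but the attested form is 'royidarrop'. The correspondence is irregular, so they are not cognates (the Ripanar form has a different source).

no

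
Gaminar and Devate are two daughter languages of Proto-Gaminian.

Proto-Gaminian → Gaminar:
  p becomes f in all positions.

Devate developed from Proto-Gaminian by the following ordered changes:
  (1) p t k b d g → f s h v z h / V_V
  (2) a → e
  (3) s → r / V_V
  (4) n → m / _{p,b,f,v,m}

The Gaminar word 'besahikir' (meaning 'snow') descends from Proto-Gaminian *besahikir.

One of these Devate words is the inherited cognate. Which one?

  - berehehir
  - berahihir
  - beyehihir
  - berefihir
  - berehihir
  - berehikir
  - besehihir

berehihir

Devate: start from *besahikir.
  rule 1 (intervocalic lenition): besahikir → besahihir
  rule 2 (vowel merger): besahihir → besehihir
  rule 3 (rhotacism): besehihir → berehihir
  rule 4: no change — berehihir
  ⇒ Devate berehihir
Only 'berehihir' matches the regular Devate development of *besahikir.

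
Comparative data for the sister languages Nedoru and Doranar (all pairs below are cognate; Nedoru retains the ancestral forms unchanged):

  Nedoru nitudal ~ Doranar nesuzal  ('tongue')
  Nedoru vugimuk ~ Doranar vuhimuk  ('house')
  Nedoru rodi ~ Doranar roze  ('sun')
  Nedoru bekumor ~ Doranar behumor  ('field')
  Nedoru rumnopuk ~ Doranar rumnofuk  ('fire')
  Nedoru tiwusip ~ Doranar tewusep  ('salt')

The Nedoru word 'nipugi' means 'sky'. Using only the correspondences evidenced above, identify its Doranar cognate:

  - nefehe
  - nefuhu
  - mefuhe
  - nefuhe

nefuhe

tiwusip ~ tewusep — Nedoru i corresponds to Doranar e after a consonant, before a labial obstruent.
rumnopuk ~ rumnofuk — Nedoru p corresponds to Doranar f between vowels (before a back vowel).
vugimuk ~ vuhimuk — Nedoru g corresponds to Doranar h between vowels (before a front vowel).
rodi ~ roze — Nedoru i corresponds to Doranar e word-finally.
Applying these to Nedoru 'nipugi':
  nipugi → nepugi   (i→e after a consonant, before a labial obstruent)
  nepugi → nefugi   (p→f between vowels (before a back vowel))
  nefugi → nefuhi   (g→h between vowels (before a front vowel))
  nefuhi → nefuhe   (i→e word-finally)
So the Doranar cognate is 'nefuhe'.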